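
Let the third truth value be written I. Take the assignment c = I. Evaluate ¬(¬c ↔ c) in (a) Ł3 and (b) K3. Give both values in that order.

0; I

In Ł3: ¬c = ¬I = I
¬c ↔ c = I ↔ I = 1  [1 − |½−½|]
¬(¬c ↔ c) = ¬1 = 0
In K3: ¬c = ¬I = I
¬c ↔ c = I ↔ I = I
¬(¬c ↔ c) = ¬I = I
They differ because Ł3 and K3 treat I differently under implication.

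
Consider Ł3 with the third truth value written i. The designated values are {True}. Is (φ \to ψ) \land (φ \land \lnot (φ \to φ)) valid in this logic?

Countermodel: φ=True, ψ=True gives False, which is not designated.

No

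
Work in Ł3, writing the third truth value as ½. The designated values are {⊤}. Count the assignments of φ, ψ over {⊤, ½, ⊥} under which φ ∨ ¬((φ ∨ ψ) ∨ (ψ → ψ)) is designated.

3

Designated under: (φ=⊤, ψ=⊤); (φ=⊤, ψ=½); (φ=⊤, ψ=⊥).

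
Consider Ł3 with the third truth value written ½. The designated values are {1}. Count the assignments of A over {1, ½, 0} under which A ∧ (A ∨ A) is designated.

A=1: 1 ✓
A=½: ½ ·
A=0: 0 ·

1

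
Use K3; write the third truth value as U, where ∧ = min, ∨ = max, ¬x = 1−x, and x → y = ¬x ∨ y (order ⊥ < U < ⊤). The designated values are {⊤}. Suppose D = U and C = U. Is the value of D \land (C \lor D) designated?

C \lor D = U \lor U = U
D \land (C \lor D) = U \land U = U
U ∉ {⊤}.

No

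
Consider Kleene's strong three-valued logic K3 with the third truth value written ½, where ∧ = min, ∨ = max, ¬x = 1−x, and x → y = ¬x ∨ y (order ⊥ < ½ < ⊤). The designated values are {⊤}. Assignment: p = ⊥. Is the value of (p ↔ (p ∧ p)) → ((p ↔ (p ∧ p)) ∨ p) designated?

p ∧ p = ⊥ ∧ ⊥ = ⊥
p ↔ (p ∧ p) = ⊥ ↔ ⊥ = ⊤
p ∧ p = ⊥ ∧ ⊥ = ⊥
p ↔ (p ∧ p) = ⊥ ↔ ⊥ = ⊤
(p ↔ (p ∧ p)) ∨ p = ⊤ ∨ ⊥ = ⊤
(p ↔ (p ∧ p)) → ((p ↔ (p ∧ p)) ∨ p) = ⊤ → ⊤ = ⊤
⊤ ∈ {⊤}.

Yes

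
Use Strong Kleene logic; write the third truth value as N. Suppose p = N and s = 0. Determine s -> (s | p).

1

s | p = 0 | N = N
s -> (s | p) = 0 -> N = 1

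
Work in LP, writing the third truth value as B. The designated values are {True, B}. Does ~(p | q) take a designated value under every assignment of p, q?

No

Countermodel: p=True, q=True gives False, which is not designated.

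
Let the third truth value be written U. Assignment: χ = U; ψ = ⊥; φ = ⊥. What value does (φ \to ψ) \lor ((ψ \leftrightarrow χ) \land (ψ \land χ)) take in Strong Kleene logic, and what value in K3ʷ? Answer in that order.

In Strong Kleene logic: φ \to ψ = ⊥ \to ⊥ = ⊤
ψ \leftrightarrow χ = ⊥ \leftrightarrow U = U
ψ \land χ = ⊥ \land U = ⊥
(ψ \leftrightarrow χ) \land (ψ \land χ) = U \land ⊥ = ⊥
(φ \to ψ) \lor ((ψ \leftrightarrow χ) \land (ψ \land χ)) = ⊤ \lor ⊥ = ⊤
In K3ʷ: φ \to ψ = ⊥ \to ⊥ = ⊤
ψ \leftrightarrow χ = ⊥ \leftrightarrow U = U
ψ \land χ = ⊥ \land U = U
(ψ \leftrightarrow χ) \land (ψ \land χ) = U \land U = U
(φ \to ψ) \lor ((ψ \leftrightarrow χ) \land (ψ \land χ)) = ⊤ \lor U = U
They differ because Strong Kleene logic and K3ʷ treat U differently under the binary connectives.

⊤; U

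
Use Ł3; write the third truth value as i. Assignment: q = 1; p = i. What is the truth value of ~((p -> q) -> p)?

i

p -> q = i -> 1 = 1  [min(1, 1−½+1)]
(p -> q) -> p = 1 -> i = i
~((p -> q) -> p) = ~i = i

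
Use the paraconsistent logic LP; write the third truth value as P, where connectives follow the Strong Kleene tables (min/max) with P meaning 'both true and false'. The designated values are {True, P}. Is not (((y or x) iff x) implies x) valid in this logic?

Countermodel: y=True, x=True gives False, which is not designated.

No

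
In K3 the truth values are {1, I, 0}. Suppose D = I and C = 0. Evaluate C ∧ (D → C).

0

D → C = I → 0 = I  [¬I ∨ 0]
C ∧ (D → C) = 0 ∧ I = 0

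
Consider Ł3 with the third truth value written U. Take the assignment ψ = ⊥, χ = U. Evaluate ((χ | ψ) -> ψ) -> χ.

χ | ψ = U | ⊥ = U
(χ | ψ) -> ψ = U -> ⊥ = U  [min(1, 1−½+0)]
((χ | ψ) -> ψ) -> χ = U -> U = ⊤

⊤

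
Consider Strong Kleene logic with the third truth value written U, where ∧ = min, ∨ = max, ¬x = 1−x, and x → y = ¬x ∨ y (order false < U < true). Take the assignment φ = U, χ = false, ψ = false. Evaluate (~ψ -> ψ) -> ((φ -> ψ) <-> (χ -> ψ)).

true

~ψ = ~false = true
~ψ -> ψ = true -> false = false
φ -> ψ = U -> false = U
χ -> ψ = false -> false = true
(φ -> ψ) <-> (χ -> ψ) = U <-> true = U
(~ψ -> ψ) -> ((φ -> ψ) <-> (χ -> ψ)) = false -> U = true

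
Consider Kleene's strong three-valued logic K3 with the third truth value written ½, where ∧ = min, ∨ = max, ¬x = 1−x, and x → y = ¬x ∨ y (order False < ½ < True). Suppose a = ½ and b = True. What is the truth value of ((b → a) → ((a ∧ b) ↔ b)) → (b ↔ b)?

b → a = True → ½ = ½  [¬True ∨ ½]
a ∧ b = ½ ∧ True = ½
(a ∧ b) ↔ b = ½ ↔ True = ½
(b → a) → ((a ∧ b) ↔ b) = ½ → ½ = ½
b ↔ b = True ↔ True = True
((b → a) → ((a ∧ b) ↔ b)) → (b ↔ b) = ½ → True = True

True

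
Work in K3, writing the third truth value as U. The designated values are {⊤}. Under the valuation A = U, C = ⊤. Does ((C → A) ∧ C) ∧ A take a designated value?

C → A = ⊤ → U = U  [¬⊤ ∨ U]
(C → A) ∧ C = U ∧ ⊤ = U
((C → A) ∧ C) ∧ A = U ∧ U = U
U ∉ {⊤}.

No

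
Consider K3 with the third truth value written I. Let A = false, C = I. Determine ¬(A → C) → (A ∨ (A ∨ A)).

A → C = false → I = true  [¬false ∨ I]
¬(A → C) = ¬true = false
A ∨ A = false ∨ false = false
A ∨ (A ∨ A) = false ∨ false = false
¬(A → C) → (A ∨ (A ∨ A)) = false → false = true

true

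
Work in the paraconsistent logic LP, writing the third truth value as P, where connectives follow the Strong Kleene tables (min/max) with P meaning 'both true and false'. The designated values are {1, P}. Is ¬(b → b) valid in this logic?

No

Countermodel: b=1 gives 0, which is not designated.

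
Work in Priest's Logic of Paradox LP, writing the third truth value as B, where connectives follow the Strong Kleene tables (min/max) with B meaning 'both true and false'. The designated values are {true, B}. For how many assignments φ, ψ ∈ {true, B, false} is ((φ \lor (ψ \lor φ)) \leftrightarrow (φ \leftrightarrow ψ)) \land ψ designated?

5

Of the 9 assignments, 5 give a value in {true, B}.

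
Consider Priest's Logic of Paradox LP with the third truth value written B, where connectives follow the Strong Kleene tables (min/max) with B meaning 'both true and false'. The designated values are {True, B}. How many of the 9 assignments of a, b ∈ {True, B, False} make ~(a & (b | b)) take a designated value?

8

Of the 9 assignments, 8 give a value in {True, B}.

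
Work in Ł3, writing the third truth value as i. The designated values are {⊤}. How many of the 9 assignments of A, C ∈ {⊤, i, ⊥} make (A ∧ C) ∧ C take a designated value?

Designated under: (A=⊤, C=⊤).

1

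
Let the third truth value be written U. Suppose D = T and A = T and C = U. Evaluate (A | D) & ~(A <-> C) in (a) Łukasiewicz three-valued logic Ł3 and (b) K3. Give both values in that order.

In Łukasiewicz three-valued logic Ł3: A | D = T | T = T
A <-> C = T <-> U = U  [1 − |1−½|]
~(A <-> C) = ~U = U
(A | D) & ~(A <-> C) = T & U = U
In K3: A | D = T | T = T
A <-> C = T <-> U = U
~(A <-> C) = ~U = U
(A | D) & ~(A <-> C) = T & U = U

U; U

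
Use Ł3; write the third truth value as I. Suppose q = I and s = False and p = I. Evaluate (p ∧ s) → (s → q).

True

p ∧ s = I ∧ False = False
s → q = False → I = True  [min(1, 1−0+½)]
(p ∧ s) → (s → q) = False → True = True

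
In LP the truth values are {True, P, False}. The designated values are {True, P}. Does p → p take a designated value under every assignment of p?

Yes

Every assignment of p over {True, P, False} gives a value in {True, P}.
In particular, with p=P: p → p = P.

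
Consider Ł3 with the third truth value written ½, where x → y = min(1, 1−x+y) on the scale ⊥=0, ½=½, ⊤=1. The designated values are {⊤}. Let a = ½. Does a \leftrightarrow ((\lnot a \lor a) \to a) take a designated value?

No

\lnot a = \lnot ½ = ½
\lnot a \lor a = ½ \lor ½ = ½
(\lnot a \lor a) \to a = ½ \to ½ = ⊤  [min(1, 1−½+½)]
a \leftrightarrow ((\lnot a \lor a) \to a) = ½ \leftrightarrow ⊤ = ½
½ ∉ {⊤}.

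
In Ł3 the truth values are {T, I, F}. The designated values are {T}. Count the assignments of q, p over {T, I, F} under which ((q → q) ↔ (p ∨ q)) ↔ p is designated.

6

Of the 9 assignments, 6 give a value in {T}.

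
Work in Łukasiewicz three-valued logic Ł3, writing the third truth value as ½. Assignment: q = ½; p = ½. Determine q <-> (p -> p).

½

p -> p = ½ -> ½ = 1  [min(1, 1−½+½)]
q <-> (p -> p) = ½ <-> 1 = ½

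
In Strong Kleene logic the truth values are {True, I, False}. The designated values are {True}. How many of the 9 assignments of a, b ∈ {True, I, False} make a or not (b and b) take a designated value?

5

Of the 9 assignments, 5 give a value in {True}.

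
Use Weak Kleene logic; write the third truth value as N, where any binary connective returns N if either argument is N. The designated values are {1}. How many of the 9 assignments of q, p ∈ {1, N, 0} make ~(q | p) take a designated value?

Designated under: (q=0, p=0).

1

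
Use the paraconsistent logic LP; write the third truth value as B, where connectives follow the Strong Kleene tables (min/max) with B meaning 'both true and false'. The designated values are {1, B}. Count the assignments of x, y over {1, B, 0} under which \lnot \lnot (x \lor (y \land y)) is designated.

8

Of the 9 assignments, 8 give a value in {1, B}.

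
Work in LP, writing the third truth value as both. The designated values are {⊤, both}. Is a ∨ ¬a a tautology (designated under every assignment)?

Every assignment of a over {⊤, both, ⊥} gives a value in {⊤, both}.
In particular, with a=both: a ∨ ¬a = both.

Yes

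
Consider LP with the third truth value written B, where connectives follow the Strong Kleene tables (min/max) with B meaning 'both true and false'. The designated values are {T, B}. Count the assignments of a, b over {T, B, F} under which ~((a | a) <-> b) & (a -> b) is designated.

Of the 9 assignments, 6 give a value in {T, B}.

6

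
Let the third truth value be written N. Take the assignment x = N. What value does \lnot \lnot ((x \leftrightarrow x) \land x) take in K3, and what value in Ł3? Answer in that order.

N; N

In K3: x \leftrightarrow x = N \leftrightarrow N = N
(x \leftrightarrow x) \land x = N \land N = N
\lnot ((x \leftrightarrow x) \land x) = \lnot N = N
\lnot \lnot ((x \leftrightarrow x) \land x) = \lnot N = N
In Ł3: x \leftrightarrow x = N \leftrightarrow N = True
(x \leftrightarrow x) \land x = True \land N = N
\lnot ((x \leftrightarrow x) \land x) = \lnot N = N
\lnot \lnot ((x \leftrightarrow x) \land x) = \lnot N = N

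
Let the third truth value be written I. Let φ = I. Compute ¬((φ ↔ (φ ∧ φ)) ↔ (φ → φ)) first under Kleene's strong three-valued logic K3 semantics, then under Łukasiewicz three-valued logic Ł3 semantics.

I; 0

In Kleene's strong three-valued logic K3: φ ∧ φ = I ∧ I = I
φ ↔ (φ ∧ φ) = I ↔ I = I
φ → φ = I → I = I  [¬I ∨ I]
(φ ↔ (φ ∧ φ)) ↔ (φ → φ) = I ↔ I = I
¬((φ ↔ (φ ∧ φ)) ↔ (φ → φ)) = ¬I = I
In Łukasiewicz three-valued logic Ł3: φ ∧ φ = I ∧ I = I
φ ↔ (φ ∧ φ) = I ↔ I = 1  [1 − |½−½|]
φ → φ = I → I = 1
(φ ↔ (φ ∧ φ)) ↔ (φ → φ) = 1 ↔ 1 = 1
¬((φ ↔ (φ ∧ φ)) ↔ (φ → φ)) = ¬1 = 0
They differ because Kleene's strong three-valued logic K3 and Łukasiewicz three-valued logic Ł3 treat I differently under implication.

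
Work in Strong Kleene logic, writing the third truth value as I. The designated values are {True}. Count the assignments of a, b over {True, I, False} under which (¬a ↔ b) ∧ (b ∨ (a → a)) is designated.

2

Designated under: (a=True, b=False); (a=False, b=True).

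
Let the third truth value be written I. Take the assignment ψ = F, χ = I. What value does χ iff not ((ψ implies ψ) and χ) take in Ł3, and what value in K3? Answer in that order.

T; I

In Ł3: ψ implies ψ = F implies F = T
(ψ implies ψ) and χ = T and I = I
not ((ψ implies ψ) and χ) = not I = I
χ iff not ((ψ implies ψ) and χ) = I iff I = T  [1 − |½−½|]
In K3: ψ implies ψ = F implies F = T
(ψ implies ψ) and χ = T and I = I
not ((ψ implies ψ) and χ) = not I = I
χ iff not ((ψ implies ψ) and χ) = I iff I = I
They differ because Ł3 and K3 treat I differently under implication.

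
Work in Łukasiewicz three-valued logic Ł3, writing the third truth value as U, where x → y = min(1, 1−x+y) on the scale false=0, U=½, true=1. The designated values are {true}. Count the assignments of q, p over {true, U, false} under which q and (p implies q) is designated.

Designated under: (q=true, p=true); (q=true, p=U); (q=true, p=false).

3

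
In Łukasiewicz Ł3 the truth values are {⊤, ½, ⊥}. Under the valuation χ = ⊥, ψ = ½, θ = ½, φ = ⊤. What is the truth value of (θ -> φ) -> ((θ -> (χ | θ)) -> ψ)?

θ -> φ = ½ -> ⊤ = ⊤
χ | θ = ⊥ | ½ = ½
θ -> (χ | θ) = ½ -> ½ = ⊤
(θ -> (χ | θ)) -> ψ = ⊤ -> ½ = ½
(θ -> φ) -> ((θ -> (χ | θ)) -> ψ) = ⊤ -> ½ = ½

½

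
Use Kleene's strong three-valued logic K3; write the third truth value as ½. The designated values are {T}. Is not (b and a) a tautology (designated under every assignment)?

No

Countermodel: b=T, a=T gives F, which is not designated.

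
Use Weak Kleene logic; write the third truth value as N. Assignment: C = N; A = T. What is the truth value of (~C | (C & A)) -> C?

~C = ~N = N
C & A = N & T = N
~C | (C & A) = N | N = N
(~C | (C & A)) -> C = N -> N = N  [any arg is the third value ⇒ result is the third value]

N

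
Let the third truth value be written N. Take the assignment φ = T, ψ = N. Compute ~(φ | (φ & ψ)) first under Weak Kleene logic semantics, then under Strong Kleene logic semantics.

In Weak Kleene logic: φ & ψ = T & N = N
φ | (φ & ψ) = T | N = N
~(φ | (φ & ψ)) = ~N = N
In Strong Kleene logic: φ & ψ = T & N = N
φ | (φ & ψ) = T | N = T
~(φ | (φ & ψ)) = ~T = F
They differ because Weak Kleene logic and Strong Kleene logic treat N differently under the binary connectives.

N; F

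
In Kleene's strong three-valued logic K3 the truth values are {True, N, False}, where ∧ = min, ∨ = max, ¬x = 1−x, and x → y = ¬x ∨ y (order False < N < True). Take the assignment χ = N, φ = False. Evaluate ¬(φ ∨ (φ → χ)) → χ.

φ → χ = False → N = True  [¬False ∨ N]
φ ∨ (φ → χ) = False ∨ True = True
¬(φ ∨ (φ → χ)) = ¬True = False
¬(φ ∨ (φ → χ)) → χ = False → N = True

True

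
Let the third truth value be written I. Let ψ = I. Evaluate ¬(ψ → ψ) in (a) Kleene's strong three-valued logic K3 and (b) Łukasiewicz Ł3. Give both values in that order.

I; ⊥

In Kleene's strong three-valued logic K3: ψ → ψ = I → I = I  [¬I ∨ I]
¬(ψ → ψ) = ¬I = I
In Łukasiewicz Ł3: ψ → ψ = I → I = ⊤
¬(ψ → ψ) = ¬⊤ = ⊥
They differ because Kleene's strong three-valued logic K3 and Łukasiewicz Ł3 treat I differently under implication.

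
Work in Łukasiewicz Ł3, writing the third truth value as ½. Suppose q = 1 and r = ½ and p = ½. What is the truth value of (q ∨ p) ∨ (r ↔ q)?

1

q ∨ p = 1 ∨ ½ = 1
r ↔ q = ½ ↔ 1 = ½
(q ∨ p) ∨ (r ↔ q) = 1 ∨ ½ = 1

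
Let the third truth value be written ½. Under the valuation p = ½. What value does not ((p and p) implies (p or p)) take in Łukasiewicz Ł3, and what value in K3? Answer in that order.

In Łukasiewicz Ł3: p and p = ½ and ½ = ½
p or p = ½ or ½ = ½
(p and p) implies (p or p) = ½ implies ½ = ⊤  [min(1, 1−½+½)]
not ((p and p) implies (p or p)) = not ⊤ = ⊥
In K3: p and p = ½ and ½ = ½
p or p = ½ or ½ = ½
(p and p) implies (p or p) = ½ implies ½ = ½  [not ½ or ½]
not ((p and p) implies (p or p)) = not ½ = ½
They differ because Łukasiewicz Ł3 and K3 treat ½ differently under implication.

⊥; ½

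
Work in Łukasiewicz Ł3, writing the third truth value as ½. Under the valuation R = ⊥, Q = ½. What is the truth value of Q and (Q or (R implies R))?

½

R implies R = ⊥ implies ⊥ = ⊤
Q or (R implies R) = ½ or ⊤ = ⊤
Q and (Q or (R implies R)) = ½ and ⊤ = ½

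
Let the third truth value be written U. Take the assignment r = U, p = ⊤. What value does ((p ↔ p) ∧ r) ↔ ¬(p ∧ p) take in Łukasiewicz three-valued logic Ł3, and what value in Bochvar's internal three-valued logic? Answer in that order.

In Łukasiewicz three-valued logic Ł3: p ↔ p = ⊤ ↔ ⊤ = ⊤
(p ↔ p) ∧ r = ⊤ ∧ U = U
p ∧ p = ⊤ ∧ ⊤ = ⊤
¬(p ∧ p) = ¬⊤ = ⊥
((p ↔ p) ∧ r) ↔ ¬(p ∧ p) = U ↔ ⊥ = U  [1 − |½−0|]
In Bochvar's internal three-valued logic: p ↔ p = ⊤ ↔ ⊤ = ⊤
(p ↔ p) ∧ r = ⊤ ∧ U = U
p ∧ p = ⊤ ∧ ⊤ = ⊤
¬(p ∧ p) = ¬⊤ = ⊥
((p ↔ p) ∧ r) ↔ ¬(p ∧ p) = U ↔ ⊥ = U

U; U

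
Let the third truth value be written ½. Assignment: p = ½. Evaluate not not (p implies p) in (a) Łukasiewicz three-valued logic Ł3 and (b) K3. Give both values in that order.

T; ½

In Łukasiewicz three-valued logic Ł3: p implies p = ½ implies ½ = T  [min(1, 1−½+½)]
not (p implies p) = not T = F
not not (p implies p) = not F = T
In K3: p implies p = ½ implies ½ = ½
not (p implies p) = not ½ = ½
not not (p implies p) = not ½ = ½
They differ because Łukasiewicz three-valued logic Ł3 and K3 treat ½ differently under implication.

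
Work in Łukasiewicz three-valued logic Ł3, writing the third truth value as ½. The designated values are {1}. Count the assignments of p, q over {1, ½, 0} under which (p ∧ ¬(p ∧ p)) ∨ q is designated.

3

Designated under: (p=1, q=1); (p=½, q=1); (p=0, q=1).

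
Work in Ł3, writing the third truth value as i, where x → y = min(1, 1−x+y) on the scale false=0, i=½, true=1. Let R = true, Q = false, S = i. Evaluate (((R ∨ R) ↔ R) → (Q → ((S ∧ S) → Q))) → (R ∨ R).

R ∨ R = true ∨ true = true
(R ∨ R) ↔ R = true ↔ true = true
S ∧ S = i ∧ i = i
(S ∧ S) → Q = i → false = i  [min(1, 1−½+0)]
Q → ((S ∧ S) → Q) = false → i = true
((R ∨ R) ↔ R) → (Q → ((S ∧ S) → Q)) = true → true = true
R ∨ R = true ∨ true = true
(((R ∨ R) ↔ R) → (Q → ((S ∧ S) → Q))) → (R ∨ R) = true → true = true

true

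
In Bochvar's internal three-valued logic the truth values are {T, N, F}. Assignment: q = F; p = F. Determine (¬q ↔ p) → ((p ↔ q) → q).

T

¬q = ¬F = T
¬q ↔ p = T ↔ F = F
p ↔ q = F ↔ F = T
(p ↔ q) → q = T → F = F
(¬q ↔ p) → ((p ↔ q) → q) = F → F = T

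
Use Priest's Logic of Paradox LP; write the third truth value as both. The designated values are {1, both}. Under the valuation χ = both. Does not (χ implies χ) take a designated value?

Yes

χ implies χ = both implies both = both  [not both or both]
not (χ implies χ) = not both = both
both ∈ {1, both}.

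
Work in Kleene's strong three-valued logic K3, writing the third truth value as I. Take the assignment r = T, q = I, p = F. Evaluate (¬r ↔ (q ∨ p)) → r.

T

¬r = ¬T = F
q ∨ p = I ∨ F = I
¬r ↔ (q ∨ p) = F ↔ I = I
(¬r ↔ (q ∨ p)) → r = I → T = T  [¬I ∨ T]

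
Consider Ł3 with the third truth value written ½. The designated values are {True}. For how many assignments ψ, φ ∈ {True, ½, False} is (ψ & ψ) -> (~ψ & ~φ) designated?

Of the 9 assignments, 5 give a value in {True}.

5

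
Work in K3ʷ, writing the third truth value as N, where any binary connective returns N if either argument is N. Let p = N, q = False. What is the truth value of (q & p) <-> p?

q & p = False & N = N
(q & p) <-> p = N <-> N = N

N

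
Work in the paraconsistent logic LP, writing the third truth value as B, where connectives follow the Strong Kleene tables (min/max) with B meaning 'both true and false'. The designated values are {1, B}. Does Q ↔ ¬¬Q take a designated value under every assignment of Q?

Every assignment of Q over {1, B, 0} gives a value in {1, B}.
In particular, with Q=B: Q ↔ ¬¬Q = B.

Yes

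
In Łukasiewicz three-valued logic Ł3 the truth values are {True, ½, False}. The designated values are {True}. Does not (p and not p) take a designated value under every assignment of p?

Countermodel: p=½ gives ½, which is not designated.

No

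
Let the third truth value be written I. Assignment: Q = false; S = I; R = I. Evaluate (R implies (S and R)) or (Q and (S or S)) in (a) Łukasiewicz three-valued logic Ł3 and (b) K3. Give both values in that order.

In Łukasiewicz three-valued logic Ł3: S and R = I and I = I
R implies (S and R) = I implies I = true  [min(1, 1−½+½)]
S or S = I or I = I
Q and (S or S) = false and I = false
(R implies (S and R)) or (Q and (S or S)) = true or false = true
In K3: S and R = I and I = I
R implies (S and R) = I implies I = I  [not I or I]
S or S = I or I = I
Q and (S or S) = false and I = false
(R implies (S and R)) or (Q and (S or S)) = I or false = I
They differ because Łukasiewicz three-valued logic Ł3 and K3 treat I differently under implication.

true; I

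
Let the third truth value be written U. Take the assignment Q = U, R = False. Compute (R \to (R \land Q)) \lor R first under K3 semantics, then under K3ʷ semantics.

True; U

In K3: R \land Q = False \land U = False
R \to (R \land Q) = False \to False = True
(R \to (R \land Q)) \lor R = True \lor False = True
In K3ʷ: R \land Q = False \land U = U
R \to (R \land Q) = False \to U = U  [any arg is the third value ⇒ result is the third value]
(R \to (R \land Q)) \lor R = U \lor False = U
They differ because K3 and K3ʷ treat U differently under the binary connectives.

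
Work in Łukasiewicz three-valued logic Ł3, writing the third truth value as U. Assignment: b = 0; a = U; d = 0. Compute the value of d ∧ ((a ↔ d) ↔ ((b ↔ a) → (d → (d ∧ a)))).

a ↔ d = U ↔ 0 = U
b ↔ a = 0 ↔ U = U
d ∧ a = 0 ∧ U = 0
d → (d ∧ a) = 0 → 0 = 1
(b ↔ a) → (d → (d ∧ a)) = U → 1 = 1
(a ↔ d) ↔ ((b ↔ a) → (d → (d ∧ a))) = U ↔ 1 = U
d ∧ ((a ↔ d) ↔ ((b ↔ a) → (d → (d ∧ a)))) = 0 ∧ U = 0

0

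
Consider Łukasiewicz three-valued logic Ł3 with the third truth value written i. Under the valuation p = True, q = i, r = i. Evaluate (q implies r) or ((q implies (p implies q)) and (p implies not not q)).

q implies r = i implies i = True  [min(1, 1−½+½)]
p implies q = True implies i = i
q implies (p implies q) = i implies i = True
not q = not i = i
not not q = not i = i
p implies not not q = True implies i = i
(q implies (p implies q)) and (p implies not not q) = True and i = i
(q implies r) or ((q implies (p implies q)) and (p implies not not q)) = True or i = True

True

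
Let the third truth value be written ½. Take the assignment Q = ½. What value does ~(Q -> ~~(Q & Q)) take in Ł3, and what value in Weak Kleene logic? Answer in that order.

false; ½

In Ł3: Q & Q = ½ & ½ = ½
~(Q & Q) = ~½ = ½
~~(Q & Q) = ~½ = ½
Q -> ~~(Q & Q) = ½ -> ½ = true  [min(1, 1−½+½)]
~(Q -> ~~(Q & Q)) = ~true = false
In Weak Kleene logic: Q & Q = ½ & ½ = ½
~(Q & Q) = ~½ = ½
~~(Q & Q) = ~½ = ½
Q -> ~~(Q & Q) = ½ -> ½ = ½  [any arg is the third value ⇒ result is the third value]
~(Q -> ~~(Q & Q)) = ~½ = ½
They differ because Ł3 and Weak Kleene logic treat ½ differently under the binary connectives.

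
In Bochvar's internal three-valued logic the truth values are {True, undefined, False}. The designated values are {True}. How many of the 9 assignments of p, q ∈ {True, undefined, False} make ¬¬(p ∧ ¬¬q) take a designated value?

1

Designated under: (p=True, q=True).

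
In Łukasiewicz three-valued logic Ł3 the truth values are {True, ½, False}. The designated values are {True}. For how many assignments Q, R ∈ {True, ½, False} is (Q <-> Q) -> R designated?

3

Designated under: (Q=True, R=True); (Q=½, R=True); (Q=False, R=True).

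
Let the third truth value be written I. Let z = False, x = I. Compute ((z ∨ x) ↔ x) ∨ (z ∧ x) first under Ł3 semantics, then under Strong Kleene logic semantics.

In Ł3: z ∨ x = False ∨ I = I
(z ∨ x) ↔ x = I ↔ I = True  [1 − |½−½|]
z ∧ x = False ∧ I = False
((z ∨ x) ↔ x) ∨ (z ∧ x) = True ∨ False = True
In Strong Kleene logic: z ∨ x = False ∨ I = I
(z ∨ x) ↔ x = I ↔ I = I
z ∧ x = False ∧ I = False
((z ∨ x) ↔ x) ∨ (z ∧ x) = I ∨ False = I
They differ because Ł3 and Strong Kleene logic treat I differently under implication.

True; I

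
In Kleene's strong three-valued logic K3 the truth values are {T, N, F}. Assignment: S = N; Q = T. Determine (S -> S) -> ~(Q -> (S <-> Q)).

S -> S = N -> N = N  [~N | N]
S <-> Q = N <-> T = N
Q -> (S <-> Q) = T -> N = N
~(Q -> (S <-> Q)) = ~N = N
(S -> S) -> ~(Q -> (S <-> Q)) = N -> N = N

N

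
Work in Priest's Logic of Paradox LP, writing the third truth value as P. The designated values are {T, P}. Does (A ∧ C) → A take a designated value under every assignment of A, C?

Yes

Every assignment of A, C over {T, P, F} gives a value in {T, P}.
In particular, with A=P, C=P: (A ∧ C) → A = P.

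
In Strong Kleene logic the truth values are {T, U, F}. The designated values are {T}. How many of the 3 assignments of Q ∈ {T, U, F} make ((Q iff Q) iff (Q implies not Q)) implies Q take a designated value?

1

Q=T: T ✓
Q=U: U ·
Q=F: F ·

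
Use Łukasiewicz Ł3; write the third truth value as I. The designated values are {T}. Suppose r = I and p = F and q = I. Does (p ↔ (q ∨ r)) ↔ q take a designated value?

q ∨ r = I ∨ I = I
p ↔ (q ∨ r) = F ↔ I = I  [1 − |0−½|]
(p ↔ (q ∨ r)) ↔ q = I ↔ I = T
T ∈ {T}.

Yes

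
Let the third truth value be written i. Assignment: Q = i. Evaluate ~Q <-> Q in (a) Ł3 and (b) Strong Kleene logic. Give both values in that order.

1; i

In Ł3: ~Q = ~i = i
~Q <-> Q = i <-> i = 1  [1 − |½−½|]
In Strong Kleene logic: ~Q = ~i = i
~Q <-> Q = i <-> i = i
They differ because Ł3 and Strong Kleene logic treat i differently under implication.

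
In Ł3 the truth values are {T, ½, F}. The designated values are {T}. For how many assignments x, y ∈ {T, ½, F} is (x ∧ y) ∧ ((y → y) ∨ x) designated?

1

Designated under: (x=T, y=T).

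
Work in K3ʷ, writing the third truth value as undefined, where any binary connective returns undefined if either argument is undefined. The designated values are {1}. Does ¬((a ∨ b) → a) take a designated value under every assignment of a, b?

No

Countermodel: a=1, b=1 gives 0, which is not designated.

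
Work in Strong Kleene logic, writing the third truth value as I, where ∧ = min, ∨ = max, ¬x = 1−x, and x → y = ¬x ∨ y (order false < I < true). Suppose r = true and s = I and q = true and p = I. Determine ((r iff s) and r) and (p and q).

r iff s = true iff I = I
(r iff s) and r = I and true = I
p and q = I and true = I
((r iff s) and r) and (p and q) = I and I = I

I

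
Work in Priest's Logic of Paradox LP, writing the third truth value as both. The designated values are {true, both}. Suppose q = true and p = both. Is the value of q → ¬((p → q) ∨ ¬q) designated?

No

p → q = both → true = true
¬q = ¬true = false
(p → q) ∨ ¬q = true ∨ false = true
¬((p → q) ∨ ¬q) = ¬true = false
q → ¬((p → q) ∨ ¬q) = true → false = false
false ∉ {true, both}.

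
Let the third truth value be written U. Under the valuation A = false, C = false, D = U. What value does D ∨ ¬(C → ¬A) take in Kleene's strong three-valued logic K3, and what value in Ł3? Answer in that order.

U; U

In Kleene's strong three-valued logic K3: ¬A = ¬false = true
C → ¬A = false → true = true
¬(C → ¬A) = ¬true = false
D ∨ ¬(C → ¬A) = U ∨ false = U
In Ł3: ¬A = ¬false = true
C → ¬A = false → true = true
¬(C → ¬A) = ¬true = false
D ∨ ¬(C → ¬A) = U ∨ false = U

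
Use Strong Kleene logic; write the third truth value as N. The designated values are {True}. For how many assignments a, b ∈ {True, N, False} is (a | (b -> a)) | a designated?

Of the 9 assignments, 5 give a value in {True}.

5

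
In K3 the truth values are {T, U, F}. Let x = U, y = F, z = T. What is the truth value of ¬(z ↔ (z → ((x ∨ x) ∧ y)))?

T

x ∨ x = U ∨ U = U
(x ∨ x) ∧ y = U ∧ F = F
z → ((x ∨ x) ∧ y) = T → F = F
z ↔ (z → ((x ∨ x) ∧ y)) = T ↔ F = F
¬(z ↔ (z → ((x ∨ x) ∧ y))) = ¬F = T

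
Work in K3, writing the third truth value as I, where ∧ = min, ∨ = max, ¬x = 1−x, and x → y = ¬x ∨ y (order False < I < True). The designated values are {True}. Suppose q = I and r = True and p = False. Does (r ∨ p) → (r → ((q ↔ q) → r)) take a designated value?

r ∨ p = True ∨ False = True
q ↔ q = I ↔ I = I
(q ↔ q) → r = I → True = True  [¬I ∨ True]
r → ((q ↔ q) → r) = True → True = True
(r ∨ p) → (r → ((q ↔ q) → r)) = True → True = True
True ∈ {True}.

Yes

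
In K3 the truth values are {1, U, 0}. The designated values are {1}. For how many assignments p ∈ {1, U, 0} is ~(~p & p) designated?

p=1: 1 ✓
p=U: U ·
p=0: 1 ✓

2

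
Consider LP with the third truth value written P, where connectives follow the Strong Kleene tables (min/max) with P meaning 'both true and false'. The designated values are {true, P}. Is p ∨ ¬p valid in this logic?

Every assignment of p over {true, P, false} gives a value in {true, P}.
In particular, with p=P: p ∨ ¬p = P.

Yes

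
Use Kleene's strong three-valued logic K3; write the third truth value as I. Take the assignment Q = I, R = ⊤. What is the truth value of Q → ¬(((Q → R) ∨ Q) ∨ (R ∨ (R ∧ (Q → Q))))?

I

Q → R = I → ⊤ = ⊤
(Q → R) ∨ Q = ⊤ ∨ I = ⊤
Q → Q = I → I = I
R ∧ (Q → Q) = ⊤ ∧ I = I
R ∨ (R ∧ (Q → Q)) = ⊤ ∨ I = ⊤
((Q → R) ∨ Q) ∨ (R ∨ (R ∧ (Q → Q))) = ⊤ ∨ ⊤ = ⊤
¬(((Q → R) ∨ Q) ∨ (R ∨ (R ∧ (Q → Q)))) = ¬⊤ = ⊥
Q → ¬(((Q → R) ∨ Q) ∨ (R ∨ (R ∧ (Q → Q)))) = I → ⊥ = I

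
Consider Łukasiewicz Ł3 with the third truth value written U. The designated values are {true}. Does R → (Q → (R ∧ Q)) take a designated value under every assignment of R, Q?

Every assignment of R, Q over {true, U, false} gives a value in {true}.
In particular, with R=U, Q=U: R → (Q → (R ∧ Q)) = true.

Yes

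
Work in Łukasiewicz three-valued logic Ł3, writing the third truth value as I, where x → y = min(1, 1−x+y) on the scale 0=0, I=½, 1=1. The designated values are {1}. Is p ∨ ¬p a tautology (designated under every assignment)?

Countermodel: p=I gives I, which is not designated.

No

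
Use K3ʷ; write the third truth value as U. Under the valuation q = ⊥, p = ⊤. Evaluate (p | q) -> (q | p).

⊤

p | q = ⊤ | ⊥ = ⊤
q | p = ⊥ | ⊤ = ⊤
(p | q) -> (q | p) = ⊤ -> ⊤ = ⊤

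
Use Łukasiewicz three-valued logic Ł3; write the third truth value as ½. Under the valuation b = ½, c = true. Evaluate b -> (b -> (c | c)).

c | c = true | true = true
b -> (c | c) = ½ -> true = true  [min(1, 1−½+1)]
b -> (b -> (c | c)) = ½ -> true = true

true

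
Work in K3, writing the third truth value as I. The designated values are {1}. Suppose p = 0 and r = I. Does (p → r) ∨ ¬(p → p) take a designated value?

p → r = 0 → I = 1  [¬0 ∨ I]
p → p = 0 → 0 = 1
¬(p → p) = ¬1 = 0
(p → r) ∨ ¬(p → p) = 1 ∨ 0 = 1
1 ∈ {1}.

Yes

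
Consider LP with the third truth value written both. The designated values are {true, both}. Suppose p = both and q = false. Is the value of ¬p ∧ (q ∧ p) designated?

No

¬p = ¬both = both
q ∧ p = false ∧ both = false
¬p ∧ (q ∧ p) = both ∧ false = false
false ∉ {true, both}.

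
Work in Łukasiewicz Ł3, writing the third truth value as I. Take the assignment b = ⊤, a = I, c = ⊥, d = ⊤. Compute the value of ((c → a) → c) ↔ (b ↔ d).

⊥

c → a = ⊥ → I = ⊤  [min(1, 1−0+½)]
(c → a) → c = ⊤ → ⊥ = ⊥
b ↔ d = ⊤ ↔ ⊤ = ⊤
((c → a) → c) ↔ (b ↔ d) = ⊥ ↔ ⊤ = ⊥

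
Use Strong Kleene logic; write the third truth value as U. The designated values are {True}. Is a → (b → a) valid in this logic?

Countermodel: a=U, b=True gives U, which is not designated.

No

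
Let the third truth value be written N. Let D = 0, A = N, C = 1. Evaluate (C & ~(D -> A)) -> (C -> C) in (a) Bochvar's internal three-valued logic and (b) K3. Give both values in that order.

N; 1

In Bochvar's internal three-valued logic: D -> A = 0 -> N = N
~(D -> A) = ~N = N
C & ~(D -> A) = 1 & N = N
C -> C = 1 -> 1 = 1
(C & ~(D -> A)) -> (C -> C) = N -> 1 = N
In K3: D -> A = 0 -> N = 1
~(D -> A) = ~1 = 0
C & ~(D -> A) = 1 & 0 = 0
C -> C = 1 -> 1 = 1
(C & ~(D -> A)) -> (C -> C) = 0 -> 1 = 1
They differ because Bochvar's internal three-valued logic and K3 treat N differently under the binary connectives.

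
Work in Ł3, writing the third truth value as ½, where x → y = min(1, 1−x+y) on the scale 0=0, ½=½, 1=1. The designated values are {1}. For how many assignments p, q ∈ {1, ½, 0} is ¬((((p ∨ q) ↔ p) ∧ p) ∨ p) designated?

Designated under: (p=0, q=1); (p=0, q=½); (p=0, q=0).

3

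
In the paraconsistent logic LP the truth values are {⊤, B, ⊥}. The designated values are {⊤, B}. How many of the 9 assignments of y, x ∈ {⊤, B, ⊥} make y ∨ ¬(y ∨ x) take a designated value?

Of the 9 assignments, 8 give a value in {⊤, B}.

8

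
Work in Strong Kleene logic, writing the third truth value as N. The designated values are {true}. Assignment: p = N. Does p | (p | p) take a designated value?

No

p | p = N | N = N
p | (p | p) = N | N = N
N ∉ {true}.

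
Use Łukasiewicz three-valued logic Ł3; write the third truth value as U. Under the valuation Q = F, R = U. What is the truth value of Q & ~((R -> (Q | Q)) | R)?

Q | Q = F | F = F
R -> (Q | Q) = U -> F = U
(R -> (Q | Q)) | R = U | U = U
~((R -> (Q | Q)) | R) = ~U = U
Q & ~((R -> (Q | Q)) | R) = F & U = F

F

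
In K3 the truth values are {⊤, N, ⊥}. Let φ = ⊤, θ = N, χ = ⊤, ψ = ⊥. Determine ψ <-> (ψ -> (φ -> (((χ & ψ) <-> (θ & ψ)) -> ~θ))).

χ & ψ = ⊤ & ⊥ = ⊥
θ & ψ = N & ⊥ = ⊥
(χ & ψ) <-> (θ & ψ) = ⊥ <-> ⊥ = ⊤
~θ = ~N = N
((χ & ψ) <-> (θ & ψ)) -> ~θ = ⊤ -> N = N
φ -> (((χ & ψ) <-> (θ & ψ)) -> ~θ) = ⊤ -> N = N
ψ -> (φ -> (((χ & ψ) <-> (θ & ψ)) -> ~θ)) = ⊥ -> N = ⊤
ψ <-> (ψ -> (φ -> (((χ & ψ) <-> (θ & ψ)) -> ~θ))) = ⊥ <-> ⊤ = ⊥

⊥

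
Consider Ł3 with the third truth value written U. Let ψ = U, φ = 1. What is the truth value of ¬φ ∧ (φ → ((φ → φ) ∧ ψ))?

0

¬φ = ¬1 = 0
φ → φ = 1 → 1 = 1
(φ → φ) ∧ ψ = 1 ∧ U = U
φ → ((φ → φ) ∧ ψ) = 1 → U = U  [min(1, 1−1+½)]
¬φ ∧ (φ → ((φ → φ) ∧ ψ)) = 0 ∧ U = 0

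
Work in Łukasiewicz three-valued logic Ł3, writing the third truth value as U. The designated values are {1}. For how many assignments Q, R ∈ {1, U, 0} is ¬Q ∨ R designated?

Of the 9 assignments, 5 give a value in {1}.

5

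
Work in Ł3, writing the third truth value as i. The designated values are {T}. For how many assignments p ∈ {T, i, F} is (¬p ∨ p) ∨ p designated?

2

p=T: T ✓
p=i: i ·
p=F: T ✓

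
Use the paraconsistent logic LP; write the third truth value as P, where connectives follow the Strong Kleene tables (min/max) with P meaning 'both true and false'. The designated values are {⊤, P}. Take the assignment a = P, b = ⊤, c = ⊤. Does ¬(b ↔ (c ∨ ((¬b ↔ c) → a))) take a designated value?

¬b = ¬⊤ = ⊥
¬b ↔ c = ⊥ ↔ ⊤ = ⊥
(¬b ↔ c) → a = ⊥ → P = ⊤  [¬⊥ ∨ P]
c ∨ ((¬b ↔ c) → a) = ⊤ ∨ ⊤ = ⊤
b ↔ (c ∨ ((¬b ↔ c) → a)) = ⊤ ↔ ⊤ = ⊤
¬(b ↔ (c ∨ ((¬b ↔ c) → a))) = ¬⊤ = ⊥
⊥ ∉ {⊤, P}.

No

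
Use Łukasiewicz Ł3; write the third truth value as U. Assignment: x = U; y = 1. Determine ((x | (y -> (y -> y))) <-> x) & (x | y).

U

y -> y = 1 -> 1 = 1
y -> (y -> y) = 1 -> 1 = 1
x | (y -> (y -> y)) = U | 1 = 1
(x | (y -> (y -> y))) <-> x = 1 <-> U = U
x | y = U | 1 = 1
((x | (y -> (y -> y))) <-> x) & (x | y) = U & 1 = U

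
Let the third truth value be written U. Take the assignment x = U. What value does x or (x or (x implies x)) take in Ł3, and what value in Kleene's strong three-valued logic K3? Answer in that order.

In Ł3: x implies x = U implies U = 1
x or (x implies x) = U or 1 = 1
x or (x or (x implies x)) = U or 1 = 1
In Kleene's strong three-valued logic K3: x implies x = U implies U = U  [not U or U]
x or (x implies x) = U or U = U
x or (x or (x implies x)) = U or U = U
They differ because Ł3 and Kleene's strong three-valued logic K3 treat U differently under implication.

1; U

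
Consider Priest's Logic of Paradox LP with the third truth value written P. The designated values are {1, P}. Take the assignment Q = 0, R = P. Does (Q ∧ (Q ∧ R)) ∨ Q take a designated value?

Q ∧ R = 0 ∧ P = 0
Q ∧ (Q ∧ R) = 0 ∧ 0 = 0
(Q ∧ (Q ∧ R)) ∨ Q = 0 ∨ 0 = 0
0 ∉ {1, P}.

No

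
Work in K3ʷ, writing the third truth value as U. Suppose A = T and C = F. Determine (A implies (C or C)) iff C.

T

C or C = F or F = F
A implies (C or C) = T implies F = F
(A implies (C or C)) iff C = F iff F = T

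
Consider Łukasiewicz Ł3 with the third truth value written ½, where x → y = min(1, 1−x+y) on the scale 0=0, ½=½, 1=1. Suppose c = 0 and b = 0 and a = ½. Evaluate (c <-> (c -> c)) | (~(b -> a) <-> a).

½

c -> c = 0 -> 0 = 1
c <-> (c -> c) = 0 <-> 1 = 0
b -> a = 0 -> ½ = 1  [min(1, 1−0+½)]
~(b -> a) = ~1 = 0
~(b -> a) <-> a = 0 <-> ½ = ½
(c <-> (c -> c)) | (~(b -> a) <-> a) = 0 | ½ = ½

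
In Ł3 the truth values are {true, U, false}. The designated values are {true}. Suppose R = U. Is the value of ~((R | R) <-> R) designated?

No

R | R = U | U = U
(R | R) <-> R = U <-> U = true  [1 − |½−½|]
~((R | R) <-> R) = ~true = false
false ∉ {true}.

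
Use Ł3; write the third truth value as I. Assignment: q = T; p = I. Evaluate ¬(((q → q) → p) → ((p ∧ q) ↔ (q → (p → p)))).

q → q = T → T = T
(q → q) → p = T → I = I
p ∧ q = I ∧ T = I
p → p = I → I = T
q → (p → p) = T → T = T
(p ∧ q) ↔ (q → (p → p)) = I ↔ T = I
((q → q) → p) → ((p ∧ q) ↔ (q → (p → p))) = I → I = T
¬(((q → q) → p) → ((p ∧ q) ↔ (q → (p → p)))) = ¬T = F

F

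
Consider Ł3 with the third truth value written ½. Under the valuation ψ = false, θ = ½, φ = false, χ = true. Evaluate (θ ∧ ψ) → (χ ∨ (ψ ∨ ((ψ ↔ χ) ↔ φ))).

true

θ ∧ ψ = ½ ∧ false = false
ψ ↔ χ = false ↔ true = false
(ψ ↔ χ) ↔ φ = false ↔ false = true
ψ ∨ ((ψ ↔ χ) ↔ φ) = false ∨ true = true
χ ∨ (ψ ∨ ((ψ ↔ χ) ↔ φ)) = true ∨ true = true
(θ ∧ ψ) → (χ ∨ (ψ ∨ ((ψ ↔ χ) ↔ φ))) = false → true = true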